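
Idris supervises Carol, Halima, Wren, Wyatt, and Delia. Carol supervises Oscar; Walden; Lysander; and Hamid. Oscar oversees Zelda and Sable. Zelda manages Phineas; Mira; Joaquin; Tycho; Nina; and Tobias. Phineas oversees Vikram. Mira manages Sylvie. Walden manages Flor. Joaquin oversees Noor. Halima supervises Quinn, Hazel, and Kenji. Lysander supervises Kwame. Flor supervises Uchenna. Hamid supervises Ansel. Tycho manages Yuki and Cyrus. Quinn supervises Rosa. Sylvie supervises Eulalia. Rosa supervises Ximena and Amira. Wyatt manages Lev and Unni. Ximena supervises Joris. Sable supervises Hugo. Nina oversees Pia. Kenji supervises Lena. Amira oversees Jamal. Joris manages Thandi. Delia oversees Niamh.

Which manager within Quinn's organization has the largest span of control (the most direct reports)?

Direct-report counts within Quinn's organization: Quinn has 1; Rosa has 2; Amira has 1; Ximena has 1; Joris has 1. The largest is 2, held by Rosa.

Rosa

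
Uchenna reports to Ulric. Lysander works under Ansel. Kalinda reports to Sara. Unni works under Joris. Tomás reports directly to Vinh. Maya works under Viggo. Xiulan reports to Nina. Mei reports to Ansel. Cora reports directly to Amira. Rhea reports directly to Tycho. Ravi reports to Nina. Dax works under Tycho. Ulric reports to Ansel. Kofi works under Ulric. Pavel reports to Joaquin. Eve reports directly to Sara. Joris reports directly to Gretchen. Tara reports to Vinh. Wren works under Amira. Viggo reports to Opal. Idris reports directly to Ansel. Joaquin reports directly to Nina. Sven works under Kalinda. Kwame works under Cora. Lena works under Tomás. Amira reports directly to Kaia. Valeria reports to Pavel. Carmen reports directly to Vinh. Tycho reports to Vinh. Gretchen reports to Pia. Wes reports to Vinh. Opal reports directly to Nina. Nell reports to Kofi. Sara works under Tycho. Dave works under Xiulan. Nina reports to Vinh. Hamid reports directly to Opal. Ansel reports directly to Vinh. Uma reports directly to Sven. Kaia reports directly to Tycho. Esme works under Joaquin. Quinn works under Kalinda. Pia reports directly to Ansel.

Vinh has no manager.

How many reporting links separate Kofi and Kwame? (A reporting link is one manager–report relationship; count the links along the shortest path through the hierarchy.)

8

Kofi is 3 levels below Vinh, and Kwame is 5 levels below Vinh (their lowest common manager). The shortest path runs up from Kofi to Vinh and back down to Kwame: 3 + 5 = 8 links.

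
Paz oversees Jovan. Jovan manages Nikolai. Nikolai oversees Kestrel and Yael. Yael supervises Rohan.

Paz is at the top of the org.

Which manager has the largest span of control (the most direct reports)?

Nikolai

Direct-report counts: Paz has 1; Jovan has 1; Nikolai has 2; Yael has 1. The largest is 2, held by Nikolai.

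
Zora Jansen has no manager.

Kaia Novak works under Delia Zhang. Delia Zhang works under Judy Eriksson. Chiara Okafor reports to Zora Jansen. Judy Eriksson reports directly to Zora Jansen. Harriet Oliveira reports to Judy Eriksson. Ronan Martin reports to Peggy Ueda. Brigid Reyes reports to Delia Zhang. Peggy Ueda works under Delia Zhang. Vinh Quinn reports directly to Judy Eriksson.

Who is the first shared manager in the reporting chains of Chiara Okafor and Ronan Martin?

Zora Jansen

Chiara Okafor's chain of managers is Zora Jansen. Ronan Martin's chain of managers is Peggy Ueda, Delia Zhang, Judy Eriksson, Zora Jansen. The first manager that appears in both chains is Zora Jansen.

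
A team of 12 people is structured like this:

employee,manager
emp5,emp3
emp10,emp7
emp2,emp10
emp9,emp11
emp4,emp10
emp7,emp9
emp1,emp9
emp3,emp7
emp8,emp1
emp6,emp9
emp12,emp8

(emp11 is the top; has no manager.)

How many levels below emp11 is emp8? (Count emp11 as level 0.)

3

Chain from emp8 up to emp11: emp8 → emp1 → emp9 → emp11. That is 3 steps up, so emp8 is 3 levels below emp11.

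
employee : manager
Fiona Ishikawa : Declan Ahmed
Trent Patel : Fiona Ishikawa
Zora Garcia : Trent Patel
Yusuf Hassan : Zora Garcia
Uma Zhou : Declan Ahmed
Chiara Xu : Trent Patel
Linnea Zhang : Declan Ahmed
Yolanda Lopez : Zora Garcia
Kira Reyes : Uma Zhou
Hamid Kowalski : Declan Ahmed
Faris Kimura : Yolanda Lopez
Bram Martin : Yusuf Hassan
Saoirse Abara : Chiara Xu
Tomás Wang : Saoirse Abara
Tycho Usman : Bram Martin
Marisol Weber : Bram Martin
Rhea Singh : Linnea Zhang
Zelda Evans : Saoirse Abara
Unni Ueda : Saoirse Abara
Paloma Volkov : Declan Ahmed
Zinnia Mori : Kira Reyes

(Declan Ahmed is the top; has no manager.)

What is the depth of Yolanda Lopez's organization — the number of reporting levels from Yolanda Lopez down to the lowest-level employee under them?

1

The longest chain under Yolanda Lopez runs Yolanda Lopez → Faris Kimura, which is 1 level below Yolanda Lopez.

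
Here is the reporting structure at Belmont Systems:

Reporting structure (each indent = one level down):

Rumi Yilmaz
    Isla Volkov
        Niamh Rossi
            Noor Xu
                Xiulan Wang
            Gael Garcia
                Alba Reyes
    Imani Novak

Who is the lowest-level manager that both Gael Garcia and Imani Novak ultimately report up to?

Rumi Yilmaz

Gael Garcia's chain of managers is Niamh Rossi, Isla Volkov, Rumi Yilmaz. Imani Novak's chain of managers is Rumi Yilmaz. The first manager that appears in both chains is Rumi Yilmaz.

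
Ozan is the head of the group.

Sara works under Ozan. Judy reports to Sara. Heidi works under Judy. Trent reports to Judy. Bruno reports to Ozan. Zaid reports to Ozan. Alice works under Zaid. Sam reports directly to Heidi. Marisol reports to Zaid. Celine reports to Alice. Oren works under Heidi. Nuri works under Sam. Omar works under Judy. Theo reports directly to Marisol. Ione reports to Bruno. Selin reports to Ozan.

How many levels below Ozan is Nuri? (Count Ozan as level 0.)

Chain from Nuri up to Ozan: Nuri → Sam → Heidi → Judy → Sara → Ozan. That is 5 steps up, so Nuri is 5 levels below Ozan.

5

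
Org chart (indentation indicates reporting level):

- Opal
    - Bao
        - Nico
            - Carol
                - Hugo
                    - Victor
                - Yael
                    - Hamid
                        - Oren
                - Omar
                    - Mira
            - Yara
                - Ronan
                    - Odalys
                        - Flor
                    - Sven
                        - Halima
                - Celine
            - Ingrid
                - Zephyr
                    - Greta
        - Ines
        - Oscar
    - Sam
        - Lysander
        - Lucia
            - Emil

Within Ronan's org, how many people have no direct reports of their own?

2

The people in Ronan's organization with no one reporting to them are Halima, Flor. That is 2.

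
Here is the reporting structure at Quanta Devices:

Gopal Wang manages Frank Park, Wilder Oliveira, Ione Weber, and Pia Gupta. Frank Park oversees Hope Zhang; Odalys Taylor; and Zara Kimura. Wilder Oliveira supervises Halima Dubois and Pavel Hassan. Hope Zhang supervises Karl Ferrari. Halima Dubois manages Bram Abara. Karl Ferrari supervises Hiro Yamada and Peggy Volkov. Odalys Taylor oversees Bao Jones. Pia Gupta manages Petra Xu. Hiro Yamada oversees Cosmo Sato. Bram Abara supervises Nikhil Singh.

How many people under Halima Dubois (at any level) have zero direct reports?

The only person in Halima Dubois's organization with no one reporting to them is Nikhil Singh. That is 1.

1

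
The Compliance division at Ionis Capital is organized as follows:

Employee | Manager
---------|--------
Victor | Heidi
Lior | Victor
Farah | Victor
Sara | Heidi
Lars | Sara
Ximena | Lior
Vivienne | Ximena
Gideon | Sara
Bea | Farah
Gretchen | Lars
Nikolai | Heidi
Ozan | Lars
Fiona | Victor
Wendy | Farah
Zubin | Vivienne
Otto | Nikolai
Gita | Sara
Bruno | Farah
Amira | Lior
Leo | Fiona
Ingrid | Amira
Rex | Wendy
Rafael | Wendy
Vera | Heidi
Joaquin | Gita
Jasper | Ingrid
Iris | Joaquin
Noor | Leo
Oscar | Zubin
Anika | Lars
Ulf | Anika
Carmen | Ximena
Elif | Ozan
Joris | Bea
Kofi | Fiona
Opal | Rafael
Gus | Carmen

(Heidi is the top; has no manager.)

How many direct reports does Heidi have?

4

Heidi directly manages Victor, Sara, Nikolai, Vera. That is 4 direct reports.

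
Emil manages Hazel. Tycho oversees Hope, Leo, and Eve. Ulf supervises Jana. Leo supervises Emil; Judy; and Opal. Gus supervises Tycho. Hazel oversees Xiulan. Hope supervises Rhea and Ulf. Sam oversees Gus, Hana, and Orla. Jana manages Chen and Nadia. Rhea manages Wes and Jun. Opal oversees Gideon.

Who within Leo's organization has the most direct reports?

Leo

Direct-report counts within Leo's organization: Leo has 3; Opal has 1; Emil has 1; Hazel has 1. The largest is 3, held by Leo.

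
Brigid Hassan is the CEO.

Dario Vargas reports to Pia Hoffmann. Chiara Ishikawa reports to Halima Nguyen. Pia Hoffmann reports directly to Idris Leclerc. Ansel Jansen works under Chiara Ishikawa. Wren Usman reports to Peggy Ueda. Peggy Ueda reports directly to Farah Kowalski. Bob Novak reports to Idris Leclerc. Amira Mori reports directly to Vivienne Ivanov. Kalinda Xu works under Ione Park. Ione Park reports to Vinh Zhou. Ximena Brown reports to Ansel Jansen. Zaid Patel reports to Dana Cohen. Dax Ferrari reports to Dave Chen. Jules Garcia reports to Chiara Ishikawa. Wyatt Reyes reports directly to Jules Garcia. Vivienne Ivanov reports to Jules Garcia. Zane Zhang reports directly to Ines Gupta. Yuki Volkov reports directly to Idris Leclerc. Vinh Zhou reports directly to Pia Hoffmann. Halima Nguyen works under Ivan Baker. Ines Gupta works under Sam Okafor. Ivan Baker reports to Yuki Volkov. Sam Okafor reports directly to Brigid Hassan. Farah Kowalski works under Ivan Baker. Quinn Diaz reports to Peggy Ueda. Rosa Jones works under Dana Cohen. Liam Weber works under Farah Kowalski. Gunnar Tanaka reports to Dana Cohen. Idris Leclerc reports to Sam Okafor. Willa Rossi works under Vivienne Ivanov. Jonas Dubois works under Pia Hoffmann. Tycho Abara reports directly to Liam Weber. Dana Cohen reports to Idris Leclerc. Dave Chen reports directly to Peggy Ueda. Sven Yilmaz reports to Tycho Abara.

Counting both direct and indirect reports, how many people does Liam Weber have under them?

2

Liam Weber directly manages Tycho Abara. Under Tycho Abara: Sven Yilmaz (1). That's 2 in total.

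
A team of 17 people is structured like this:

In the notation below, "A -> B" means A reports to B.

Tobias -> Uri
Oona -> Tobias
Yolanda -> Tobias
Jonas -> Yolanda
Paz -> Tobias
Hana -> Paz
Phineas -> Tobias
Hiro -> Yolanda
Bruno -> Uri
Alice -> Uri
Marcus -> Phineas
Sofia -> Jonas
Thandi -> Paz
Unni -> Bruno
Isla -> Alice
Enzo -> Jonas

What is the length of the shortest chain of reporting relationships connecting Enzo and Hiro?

Enzo is 2 levels below Yolanda, and Hiro is 1 level below Yolanda (their lowest common manager). The shortest path runs up from Enzo to Yolanda and back down to Hiro: 2 + 1 = 3 links.

3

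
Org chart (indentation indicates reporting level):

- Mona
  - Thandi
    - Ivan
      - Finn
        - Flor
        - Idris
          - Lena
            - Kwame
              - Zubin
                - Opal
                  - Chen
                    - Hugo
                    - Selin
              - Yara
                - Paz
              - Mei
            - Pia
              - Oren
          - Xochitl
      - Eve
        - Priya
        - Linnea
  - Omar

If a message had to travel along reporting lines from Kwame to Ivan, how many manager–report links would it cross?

Kwame is in Ivan's organization: the chain from Kwame up to Ivan is Kwame → Lena → Idris → Finn → Ivan, which is 4 links.

4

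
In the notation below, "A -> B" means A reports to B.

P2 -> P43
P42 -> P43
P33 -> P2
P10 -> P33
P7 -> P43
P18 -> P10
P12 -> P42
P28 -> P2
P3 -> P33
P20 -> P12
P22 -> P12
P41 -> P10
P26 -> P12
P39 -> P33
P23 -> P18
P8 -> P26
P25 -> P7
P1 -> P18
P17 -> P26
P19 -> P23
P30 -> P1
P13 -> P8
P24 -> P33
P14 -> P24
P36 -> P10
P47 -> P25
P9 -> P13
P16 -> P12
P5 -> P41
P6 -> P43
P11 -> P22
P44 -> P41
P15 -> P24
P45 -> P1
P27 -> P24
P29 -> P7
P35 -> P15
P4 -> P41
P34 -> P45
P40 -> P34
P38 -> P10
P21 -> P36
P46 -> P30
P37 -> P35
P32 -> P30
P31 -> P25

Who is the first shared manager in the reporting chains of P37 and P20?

P37's chain of managers is P35, P15, P24, P33, P2, P43. P20's chain of managers is P12, P42, P43. The first manager that appears in both chains is P43.

P43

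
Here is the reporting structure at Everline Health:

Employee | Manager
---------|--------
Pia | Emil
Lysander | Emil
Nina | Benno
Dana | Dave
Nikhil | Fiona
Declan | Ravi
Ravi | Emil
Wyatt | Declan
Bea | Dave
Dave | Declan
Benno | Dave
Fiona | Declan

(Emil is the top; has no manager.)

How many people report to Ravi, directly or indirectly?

9

Ravi directly manages Declan. Under Declan: Wyatt, Dave, Dana, Bea, Benno, Nina, Fiona, Nikhil (8). That's 9 in total.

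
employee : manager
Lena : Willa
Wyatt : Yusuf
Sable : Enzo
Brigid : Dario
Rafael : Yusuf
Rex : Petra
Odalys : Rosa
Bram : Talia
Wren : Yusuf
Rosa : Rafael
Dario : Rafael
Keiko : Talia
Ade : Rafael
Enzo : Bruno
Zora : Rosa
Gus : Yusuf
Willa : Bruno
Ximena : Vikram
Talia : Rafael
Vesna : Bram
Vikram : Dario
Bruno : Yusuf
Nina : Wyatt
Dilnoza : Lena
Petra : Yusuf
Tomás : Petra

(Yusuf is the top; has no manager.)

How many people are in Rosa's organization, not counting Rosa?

Rosa directly manages Odalys, Zora. Odalys has no reports. Zora has no reports. So Rosa's organization is 2 direct reports plus everyone under them: 1 + 1 = 2.

2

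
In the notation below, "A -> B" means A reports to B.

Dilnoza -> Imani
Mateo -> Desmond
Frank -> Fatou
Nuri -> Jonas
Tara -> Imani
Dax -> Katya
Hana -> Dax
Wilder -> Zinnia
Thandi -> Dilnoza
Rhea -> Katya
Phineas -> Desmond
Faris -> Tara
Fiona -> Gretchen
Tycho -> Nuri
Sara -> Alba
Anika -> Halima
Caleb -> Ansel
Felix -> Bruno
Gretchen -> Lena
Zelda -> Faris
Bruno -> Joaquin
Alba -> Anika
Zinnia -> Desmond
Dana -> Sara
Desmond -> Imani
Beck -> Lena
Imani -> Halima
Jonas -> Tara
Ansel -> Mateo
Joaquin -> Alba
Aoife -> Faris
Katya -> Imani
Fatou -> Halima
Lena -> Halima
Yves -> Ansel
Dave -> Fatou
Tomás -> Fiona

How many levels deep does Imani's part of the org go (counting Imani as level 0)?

4

The longest chain under Imani runs Imani → Desmond → Mateo → Ansel → Caleb, which is 4 levels below Imani.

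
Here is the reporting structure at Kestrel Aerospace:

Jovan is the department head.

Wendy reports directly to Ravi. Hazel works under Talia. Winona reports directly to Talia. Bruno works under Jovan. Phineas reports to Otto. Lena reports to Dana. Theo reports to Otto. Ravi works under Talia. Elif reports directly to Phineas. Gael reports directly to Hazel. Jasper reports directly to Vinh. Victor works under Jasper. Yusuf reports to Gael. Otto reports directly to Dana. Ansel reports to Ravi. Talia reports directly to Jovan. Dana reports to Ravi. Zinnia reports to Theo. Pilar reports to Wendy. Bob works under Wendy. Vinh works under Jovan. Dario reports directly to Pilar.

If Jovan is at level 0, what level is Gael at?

3

Chain from Gael up to Jovan: Gael → Hazel → Talia → Jovan. That is 3 steps up, so Gael is 3 levels below Jovan.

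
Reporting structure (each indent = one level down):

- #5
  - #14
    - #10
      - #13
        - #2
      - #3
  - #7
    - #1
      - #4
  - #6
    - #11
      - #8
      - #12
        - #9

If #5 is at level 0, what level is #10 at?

Chain from #10 up to #5: #10 → #14 → #5. That is 2 steps up, so #10 is 2 levels below #5.

2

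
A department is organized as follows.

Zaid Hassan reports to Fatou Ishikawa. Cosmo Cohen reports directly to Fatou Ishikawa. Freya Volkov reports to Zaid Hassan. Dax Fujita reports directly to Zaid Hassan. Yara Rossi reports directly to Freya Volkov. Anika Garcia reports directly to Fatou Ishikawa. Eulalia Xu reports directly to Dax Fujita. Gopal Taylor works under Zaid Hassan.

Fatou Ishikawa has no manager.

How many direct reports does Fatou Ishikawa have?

3

Fatou Ishikawa directly manages Zaid Hassan, Cosmo Cohen, Anika Garcia. That is 3 direct reports.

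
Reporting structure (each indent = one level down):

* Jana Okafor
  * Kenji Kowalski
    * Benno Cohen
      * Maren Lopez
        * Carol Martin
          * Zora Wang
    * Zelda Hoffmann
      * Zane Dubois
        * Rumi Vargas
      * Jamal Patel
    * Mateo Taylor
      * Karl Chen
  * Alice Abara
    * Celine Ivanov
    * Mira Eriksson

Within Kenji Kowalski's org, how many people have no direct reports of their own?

4

The people in Kenji Kowalski's organization with no one reporting to them are Karl Chen, Jamal Patel, Rumi Vargas, Zora Wang. That is 4.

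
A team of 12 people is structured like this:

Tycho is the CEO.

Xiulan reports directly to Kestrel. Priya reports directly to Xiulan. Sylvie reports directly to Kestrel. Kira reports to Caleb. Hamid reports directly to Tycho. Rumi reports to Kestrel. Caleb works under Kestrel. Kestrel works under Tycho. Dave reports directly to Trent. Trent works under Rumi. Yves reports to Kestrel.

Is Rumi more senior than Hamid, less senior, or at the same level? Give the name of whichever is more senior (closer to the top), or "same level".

Rumi is 2 levels below Tycho; Hamid is 1. Hamid is higher.

Hamid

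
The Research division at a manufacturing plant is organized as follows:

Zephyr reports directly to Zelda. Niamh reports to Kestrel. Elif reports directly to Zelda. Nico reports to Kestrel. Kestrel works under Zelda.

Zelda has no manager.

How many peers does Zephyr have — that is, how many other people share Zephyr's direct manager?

Zephyr reports to Zelda. Zelda's other direct reports are Kestrel, Elif — 2 peers.

2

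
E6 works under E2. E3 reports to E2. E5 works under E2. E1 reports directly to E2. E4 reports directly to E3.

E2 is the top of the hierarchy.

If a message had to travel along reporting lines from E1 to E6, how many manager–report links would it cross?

E1 is 1 level below E2, and E6 is 1 level below E2 (their lowest common manager). The shortest path runs up from E1 to E2 and back down to E6: 1 + 1 = 2 links.

2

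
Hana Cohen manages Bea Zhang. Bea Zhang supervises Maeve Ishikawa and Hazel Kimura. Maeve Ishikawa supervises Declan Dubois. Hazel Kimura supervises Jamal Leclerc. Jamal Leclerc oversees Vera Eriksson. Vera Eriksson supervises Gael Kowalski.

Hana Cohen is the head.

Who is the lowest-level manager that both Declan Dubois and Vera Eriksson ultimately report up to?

Declan Dubois's chain of managers is Maeve Ishikawa, Bea Zhang, Hana Cohen. Vera Eriksson's chain of managers is Jamal Leclerc, Hazel Kimura, Bea Zhang, Hana Cohen. The first manager that appears in both chains is Bea Zhang.

Bea Zhang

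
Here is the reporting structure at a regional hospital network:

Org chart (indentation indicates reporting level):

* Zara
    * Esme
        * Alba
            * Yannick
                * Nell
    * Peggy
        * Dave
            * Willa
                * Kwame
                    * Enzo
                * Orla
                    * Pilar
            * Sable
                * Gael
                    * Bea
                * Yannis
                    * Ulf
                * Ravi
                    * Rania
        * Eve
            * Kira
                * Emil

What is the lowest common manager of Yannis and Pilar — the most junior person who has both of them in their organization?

Yannis's chain of managers is Sable, Dave, Peggy, Zara. Pilar's chain of managers is Orla, Willa, Dave, Peggy, Zara. The first manager that appears in both chains is Dave.

Dave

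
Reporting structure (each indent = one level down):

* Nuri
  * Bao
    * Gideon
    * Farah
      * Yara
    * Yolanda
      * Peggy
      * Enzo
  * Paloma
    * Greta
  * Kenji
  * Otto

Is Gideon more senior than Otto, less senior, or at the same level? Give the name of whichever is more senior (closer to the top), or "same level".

Otto

Gideon is 2 levels below Nuri; Otto is 1. Otto is higher.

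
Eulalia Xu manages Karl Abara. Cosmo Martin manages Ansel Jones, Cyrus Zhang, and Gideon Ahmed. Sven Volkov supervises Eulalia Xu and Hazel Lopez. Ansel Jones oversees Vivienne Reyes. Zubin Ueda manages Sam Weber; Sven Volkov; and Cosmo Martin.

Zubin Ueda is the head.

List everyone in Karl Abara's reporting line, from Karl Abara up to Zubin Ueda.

Karl Abara reports to Eulalia Xu. Eulalia Xu reports to Sven Volkov. Sven Volkov reports to Zubin Ueda. Zubin Ueda is at the top.

Karl Abara -> Eulalia Xu -> Sven Volkov -> Zubin Ueda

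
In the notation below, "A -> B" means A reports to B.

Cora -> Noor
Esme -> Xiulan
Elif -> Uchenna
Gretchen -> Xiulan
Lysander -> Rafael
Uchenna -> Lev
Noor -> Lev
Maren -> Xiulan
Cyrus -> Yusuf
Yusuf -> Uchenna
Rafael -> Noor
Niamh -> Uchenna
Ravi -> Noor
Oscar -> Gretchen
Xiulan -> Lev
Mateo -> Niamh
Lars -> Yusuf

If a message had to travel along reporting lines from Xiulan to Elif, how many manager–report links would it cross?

3

Xiulan is 1 level below Lev, and Elif is 2 levels below Lev (their lowest common manager). The shortest path runs up from Xiulan to Lev and back down to Elif: 1 + 2 = 3 links.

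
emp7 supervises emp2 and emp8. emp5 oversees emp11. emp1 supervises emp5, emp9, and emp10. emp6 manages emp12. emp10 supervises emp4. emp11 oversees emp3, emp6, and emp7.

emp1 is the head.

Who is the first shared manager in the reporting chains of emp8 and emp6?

emp11

emp8's chain of managers is emp7, emp11, emp5, emp1. emp6's chain of managers is emp11, emp5, emp1. The first manager that appears in both chains is emp11.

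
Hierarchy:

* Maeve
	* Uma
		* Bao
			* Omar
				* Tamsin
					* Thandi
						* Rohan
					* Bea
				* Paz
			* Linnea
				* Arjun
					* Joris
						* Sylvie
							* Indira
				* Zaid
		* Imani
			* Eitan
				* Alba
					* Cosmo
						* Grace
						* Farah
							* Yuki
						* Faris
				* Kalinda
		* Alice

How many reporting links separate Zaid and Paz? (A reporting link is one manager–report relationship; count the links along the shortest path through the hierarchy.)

4

Zaid is 2 levels below Bao, and Paz is 2 levels below Bao (their lowest common manager). The shortest path runs up from Zaid to Bao and back down to Paz: 2 + 2 = 4 links.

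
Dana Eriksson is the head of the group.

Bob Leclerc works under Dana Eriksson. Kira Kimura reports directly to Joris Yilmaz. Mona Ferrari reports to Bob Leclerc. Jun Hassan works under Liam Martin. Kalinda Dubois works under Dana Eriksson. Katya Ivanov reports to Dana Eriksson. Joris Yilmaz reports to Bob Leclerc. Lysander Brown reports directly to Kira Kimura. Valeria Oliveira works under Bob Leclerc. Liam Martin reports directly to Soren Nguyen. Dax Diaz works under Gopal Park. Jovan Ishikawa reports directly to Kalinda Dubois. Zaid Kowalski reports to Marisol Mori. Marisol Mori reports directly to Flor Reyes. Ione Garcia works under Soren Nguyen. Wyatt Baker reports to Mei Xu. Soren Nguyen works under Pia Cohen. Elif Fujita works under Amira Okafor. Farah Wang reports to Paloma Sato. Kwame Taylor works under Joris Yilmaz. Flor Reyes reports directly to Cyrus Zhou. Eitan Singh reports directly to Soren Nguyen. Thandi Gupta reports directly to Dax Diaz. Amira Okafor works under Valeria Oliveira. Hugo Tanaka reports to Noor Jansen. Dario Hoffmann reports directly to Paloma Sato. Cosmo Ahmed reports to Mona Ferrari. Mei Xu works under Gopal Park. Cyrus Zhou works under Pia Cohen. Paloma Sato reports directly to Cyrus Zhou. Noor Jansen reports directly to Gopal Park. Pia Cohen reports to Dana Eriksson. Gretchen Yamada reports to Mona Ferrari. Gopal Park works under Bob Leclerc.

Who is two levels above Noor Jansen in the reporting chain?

Noor Jansen reports to Gopal Park, and Gopal Park reports to Bob Leclerc. So Noor Jansen's skip-level manager is Bob Leclerc.

Bob Leclerc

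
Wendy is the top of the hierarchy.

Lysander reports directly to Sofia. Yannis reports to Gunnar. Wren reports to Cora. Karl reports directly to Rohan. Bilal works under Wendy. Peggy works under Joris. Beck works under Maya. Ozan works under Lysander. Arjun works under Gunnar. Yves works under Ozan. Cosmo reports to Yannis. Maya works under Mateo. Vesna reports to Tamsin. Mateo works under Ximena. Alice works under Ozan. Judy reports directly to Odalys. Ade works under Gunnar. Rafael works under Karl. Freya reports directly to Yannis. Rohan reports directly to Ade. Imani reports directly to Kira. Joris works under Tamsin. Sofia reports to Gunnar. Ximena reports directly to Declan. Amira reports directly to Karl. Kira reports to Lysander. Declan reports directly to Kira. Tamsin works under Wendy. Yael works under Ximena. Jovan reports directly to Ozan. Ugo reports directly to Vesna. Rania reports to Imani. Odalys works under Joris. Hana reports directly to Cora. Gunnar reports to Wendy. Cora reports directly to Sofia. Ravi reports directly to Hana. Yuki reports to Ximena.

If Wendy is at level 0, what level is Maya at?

8

Chain from Maya up to Wendy: Maya → Mateo → Ximena → Declan → Kira → Lysander → Sofia → Gunnar → Wendy. That is 8 steps up, so Maya is 8 levels below Wendy.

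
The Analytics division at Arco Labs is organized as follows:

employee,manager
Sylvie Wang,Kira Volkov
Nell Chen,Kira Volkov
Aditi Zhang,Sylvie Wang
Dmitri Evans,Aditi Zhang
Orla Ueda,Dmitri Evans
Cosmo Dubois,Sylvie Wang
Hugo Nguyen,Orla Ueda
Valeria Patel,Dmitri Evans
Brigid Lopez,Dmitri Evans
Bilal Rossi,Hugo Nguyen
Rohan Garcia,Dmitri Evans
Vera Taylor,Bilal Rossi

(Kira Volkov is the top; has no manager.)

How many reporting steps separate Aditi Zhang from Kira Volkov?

2

Chain from Aditi Zhang up to Kira Volkov: Aditi Zhang → Sylvie Wang → Kira Volkov. That is 2 steps up, so Aditi Zhang is 2 levels below Kira Volkov.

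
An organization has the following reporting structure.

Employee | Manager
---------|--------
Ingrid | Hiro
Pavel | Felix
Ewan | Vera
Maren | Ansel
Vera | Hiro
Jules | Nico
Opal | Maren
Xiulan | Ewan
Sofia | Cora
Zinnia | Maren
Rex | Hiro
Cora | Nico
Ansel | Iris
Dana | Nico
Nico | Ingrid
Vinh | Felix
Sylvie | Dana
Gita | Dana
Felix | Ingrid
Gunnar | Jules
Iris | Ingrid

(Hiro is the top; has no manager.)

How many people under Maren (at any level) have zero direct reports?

2

The people in Maren's organization with no one reporting to them are Opal, Zinnia. That is 2.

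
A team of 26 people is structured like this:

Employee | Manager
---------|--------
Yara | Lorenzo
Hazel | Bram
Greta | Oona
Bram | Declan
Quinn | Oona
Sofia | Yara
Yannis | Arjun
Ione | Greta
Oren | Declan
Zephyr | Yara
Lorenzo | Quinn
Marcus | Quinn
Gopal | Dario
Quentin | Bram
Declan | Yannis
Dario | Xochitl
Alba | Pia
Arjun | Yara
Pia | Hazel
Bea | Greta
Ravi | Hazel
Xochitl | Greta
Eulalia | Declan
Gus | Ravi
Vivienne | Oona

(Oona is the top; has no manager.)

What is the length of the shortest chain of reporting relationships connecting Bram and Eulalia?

Bram is 1 level below Declan, and Eulalia is 1 level below Declan (their lowest common manager). The shortest path runs up from Bram to Declan and back down to Eulalia: 1 + 1 = 2 links.

2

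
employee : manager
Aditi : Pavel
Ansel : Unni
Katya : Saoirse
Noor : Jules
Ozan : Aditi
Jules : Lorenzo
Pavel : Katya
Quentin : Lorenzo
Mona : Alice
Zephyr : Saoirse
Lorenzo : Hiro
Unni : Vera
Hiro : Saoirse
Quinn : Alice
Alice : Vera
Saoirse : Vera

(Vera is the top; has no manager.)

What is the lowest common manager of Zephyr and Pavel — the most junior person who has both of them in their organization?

Zephyr's chain of managers is Saoirse, Vera. Pavel's chain of managers is Katya, Saoirse, Vera. The first manager that appears in both chains is Saoirse.

Saoirse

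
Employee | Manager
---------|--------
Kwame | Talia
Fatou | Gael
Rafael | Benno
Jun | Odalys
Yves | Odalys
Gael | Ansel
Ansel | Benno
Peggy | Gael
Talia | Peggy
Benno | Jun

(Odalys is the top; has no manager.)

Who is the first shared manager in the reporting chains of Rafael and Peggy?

Benno

Rafael's chain of managers is Benno, Jun, Odalys. Peggy's chain of managers is Gael, Ansel, Benno, Jun, Odalys. The first manager that appears in both chains is Benno.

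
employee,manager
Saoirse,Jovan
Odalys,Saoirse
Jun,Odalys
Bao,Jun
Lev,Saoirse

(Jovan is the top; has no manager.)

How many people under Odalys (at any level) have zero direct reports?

1

The only person in Odalys's organization with no one reporting to them is Bao. That is 1.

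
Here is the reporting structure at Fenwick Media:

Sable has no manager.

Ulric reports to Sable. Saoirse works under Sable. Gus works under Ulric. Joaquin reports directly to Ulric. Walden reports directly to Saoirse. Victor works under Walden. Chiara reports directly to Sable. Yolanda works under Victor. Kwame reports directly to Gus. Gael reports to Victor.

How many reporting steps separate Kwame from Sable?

3

Chain from Kwame up to Sable: Kwame → Gus → Ulric → Sable. That is 3 steps up, so Kwame is 3 levels below Sable.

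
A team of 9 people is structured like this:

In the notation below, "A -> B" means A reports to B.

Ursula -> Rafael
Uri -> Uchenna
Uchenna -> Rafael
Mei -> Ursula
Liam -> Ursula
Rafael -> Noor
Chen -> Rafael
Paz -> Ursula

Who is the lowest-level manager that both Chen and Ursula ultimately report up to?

Chen's chain of managers is Rafael, Noor. Ursula's chain of managers is Rafael, Noor. The first manager that appears in both chains is Rafael.

Rafael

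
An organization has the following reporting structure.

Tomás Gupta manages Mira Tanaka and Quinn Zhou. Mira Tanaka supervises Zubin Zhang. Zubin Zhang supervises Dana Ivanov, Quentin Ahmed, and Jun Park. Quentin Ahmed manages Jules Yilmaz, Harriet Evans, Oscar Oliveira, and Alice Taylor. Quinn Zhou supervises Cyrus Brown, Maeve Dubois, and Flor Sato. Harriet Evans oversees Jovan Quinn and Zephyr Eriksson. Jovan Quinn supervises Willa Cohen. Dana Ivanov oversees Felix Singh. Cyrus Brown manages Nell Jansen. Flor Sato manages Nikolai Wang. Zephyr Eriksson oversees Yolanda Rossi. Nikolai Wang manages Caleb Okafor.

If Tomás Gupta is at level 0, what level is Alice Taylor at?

Chain from Alice Taylor up to Tomás Gupta: Alice Taylor → Quentin Ahmed → Zubin Zhang → Mira Tanaka → Tomás Gupta. That is 4 steps up, so Alice Taylor is 4 levels below Tomás Gupta.

4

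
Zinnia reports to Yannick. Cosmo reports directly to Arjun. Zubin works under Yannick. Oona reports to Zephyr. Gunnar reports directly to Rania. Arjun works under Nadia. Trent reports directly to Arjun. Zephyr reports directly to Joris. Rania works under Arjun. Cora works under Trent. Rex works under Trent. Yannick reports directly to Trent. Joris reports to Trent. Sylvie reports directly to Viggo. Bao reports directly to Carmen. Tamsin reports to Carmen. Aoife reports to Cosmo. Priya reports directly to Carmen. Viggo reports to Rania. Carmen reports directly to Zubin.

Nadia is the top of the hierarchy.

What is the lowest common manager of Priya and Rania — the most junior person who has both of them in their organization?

Priya's chain of managers is Carmen, Zubin, Yannick, Trent, Arjun, Nadia. Rania's chain of managers is Arjun, Nadia. The first manager that appears in both chains is Arjun.

Arjun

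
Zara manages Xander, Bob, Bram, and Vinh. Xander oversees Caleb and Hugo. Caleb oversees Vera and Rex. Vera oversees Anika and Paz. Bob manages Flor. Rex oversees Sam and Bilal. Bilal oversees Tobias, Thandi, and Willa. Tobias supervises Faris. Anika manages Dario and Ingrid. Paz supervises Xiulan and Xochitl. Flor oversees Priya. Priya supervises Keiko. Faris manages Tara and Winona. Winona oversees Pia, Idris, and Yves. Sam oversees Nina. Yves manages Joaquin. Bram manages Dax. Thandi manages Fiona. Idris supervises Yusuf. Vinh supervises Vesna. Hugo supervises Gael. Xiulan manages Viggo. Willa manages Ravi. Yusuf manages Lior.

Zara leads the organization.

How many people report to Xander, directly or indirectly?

Xander directly manages Caleb, Hugo. Under Caleb: Rex, Sam, Nina, Bilal, Willa, Ravi, Thandi, Fiona, Tobias, Faris, Tara, Winona, Idris, Yusuf, Lior, Yves, Joaquin, Pia, Vera, Paz, Xochitl, Xiulan, Viggo, Anika, Ingrid, Dario (26). Under Hugo: Gael (1). So Xander's organization is 2 direct reports plus everyone under them: 27 + 2 = 29.

29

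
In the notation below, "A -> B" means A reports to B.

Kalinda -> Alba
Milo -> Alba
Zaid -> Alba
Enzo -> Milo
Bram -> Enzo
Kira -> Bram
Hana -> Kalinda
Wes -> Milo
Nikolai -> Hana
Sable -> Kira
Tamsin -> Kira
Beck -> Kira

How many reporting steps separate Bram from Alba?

Chain from Bram up to Alba: Bram → Enzo → Milo → Alba. That is 3 steps up, so Bram is 3 levels below Alba.

3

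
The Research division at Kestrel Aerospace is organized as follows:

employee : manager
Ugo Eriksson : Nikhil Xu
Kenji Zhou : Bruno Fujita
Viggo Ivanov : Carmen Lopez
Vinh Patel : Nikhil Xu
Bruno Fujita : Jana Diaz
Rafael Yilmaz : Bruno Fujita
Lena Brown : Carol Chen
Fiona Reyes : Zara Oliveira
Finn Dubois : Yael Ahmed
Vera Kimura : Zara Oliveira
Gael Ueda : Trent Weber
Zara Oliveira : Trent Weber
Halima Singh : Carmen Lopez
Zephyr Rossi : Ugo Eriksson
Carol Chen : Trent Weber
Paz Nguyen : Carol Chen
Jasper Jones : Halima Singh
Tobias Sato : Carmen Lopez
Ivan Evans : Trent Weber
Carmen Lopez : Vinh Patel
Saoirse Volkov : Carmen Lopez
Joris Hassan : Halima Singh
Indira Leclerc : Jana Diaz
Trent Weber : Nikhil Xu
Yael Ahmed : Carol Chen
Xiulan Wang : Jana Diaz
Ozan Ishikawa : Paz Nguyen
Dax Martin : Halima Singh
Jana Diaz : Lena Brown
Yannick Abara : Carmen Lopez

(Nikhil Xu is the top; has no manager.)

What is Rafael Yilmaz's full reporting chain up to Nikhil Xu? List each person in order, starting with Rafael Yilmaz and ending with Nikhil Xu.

Rafael Yilmaz -> Bruno Fujita -> Jana Diaz -> Lena Brown -> Carol Chen -> Trent Weber -> Nikhil Xu

Rafael Yilmaz reports to Bruno Fujita. Bruno Fujita reports to Jana Diaz. Jana Diaz reports to Lena Brown. Lena Brown reports to Carol Chen. Carol Chen reports to Trent Weber. Trent Weber reports to Nikhil Xu. Nikhil Xu is at the top.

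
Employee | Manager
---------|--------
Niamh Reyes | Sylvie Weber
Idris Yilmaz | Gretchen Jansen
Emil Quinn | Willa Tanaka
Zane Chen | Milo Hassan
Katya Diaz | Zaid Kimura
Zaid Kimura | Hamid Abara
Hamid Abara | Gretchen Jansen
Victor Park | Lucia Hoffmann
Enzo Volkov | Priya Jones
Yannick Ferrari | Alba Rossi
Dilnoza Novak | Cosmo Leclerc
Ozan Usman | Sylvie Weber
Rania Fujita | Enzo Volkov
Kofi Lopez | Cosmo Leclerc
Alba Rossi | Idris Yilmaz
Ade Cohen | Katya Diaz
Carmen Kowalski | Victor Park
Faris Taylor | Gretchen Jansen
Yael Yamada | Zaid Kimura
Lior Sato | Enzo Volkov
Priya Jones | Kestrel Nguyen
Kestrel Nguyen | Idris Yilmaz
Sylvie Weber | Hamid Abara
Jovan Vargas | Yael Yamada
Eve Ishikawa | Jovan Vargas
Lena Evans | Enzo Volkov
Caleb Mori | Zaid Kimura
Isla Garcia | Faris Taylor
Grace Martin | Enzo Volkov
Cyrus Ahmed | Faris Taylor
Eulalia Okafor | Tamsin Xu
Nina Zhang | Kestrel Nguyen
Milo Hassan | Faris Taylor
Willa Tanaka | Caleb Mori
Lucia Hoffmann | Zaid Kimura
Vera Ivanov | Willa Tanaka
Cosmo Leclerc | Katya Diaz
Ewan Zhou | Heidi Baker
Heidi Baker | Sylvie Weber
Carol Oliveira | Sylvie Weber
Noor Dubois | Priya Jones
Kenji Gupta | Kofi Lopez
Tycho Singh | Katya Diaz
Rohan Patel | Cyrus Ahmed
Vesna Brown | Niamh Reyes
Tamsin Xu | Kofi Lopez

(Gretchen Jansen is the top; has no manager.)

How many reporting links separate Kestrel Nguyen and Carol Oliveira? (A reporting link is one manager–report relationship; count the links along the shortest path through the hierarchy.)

Kestrel Nguyen is 2 levels below Gretchen Jansen, and Carol Oliveira is 3 levels below Gretchen Jansen (their lowest common manager). The shortest path runs up from Kestrel Nguyen to Gretchen Jansen and back down to Carol Oliveira: 2 + 3 = 5 links.

5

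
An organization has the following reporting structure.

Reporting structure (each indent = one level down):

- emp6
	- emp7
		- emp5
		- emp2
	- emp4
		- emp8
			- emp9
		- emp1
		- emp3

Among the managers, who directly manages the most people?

Direct-report counts: emp6 has 2; emp4 has 3; emp8 has 1; emp7 has 2. The largest is 3, held by emp4.

emp4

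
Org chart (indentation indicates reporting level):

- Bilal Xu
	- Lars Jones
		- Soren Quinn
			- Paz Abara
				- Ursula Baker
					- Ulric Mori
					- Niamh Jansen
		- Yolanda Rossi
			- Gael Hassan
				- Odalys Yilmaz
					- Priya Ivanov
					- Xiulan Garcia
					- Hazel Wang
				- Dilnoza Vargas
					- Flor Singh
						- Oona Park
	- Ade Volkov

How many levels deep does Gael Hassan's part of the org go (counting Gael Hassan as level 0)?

The longest chain under Gael Hassan runs Gael Hassan → Dilnoza Vargas → Flor Singh → Oona Park, which is 3 levels below Gael Hassan.

3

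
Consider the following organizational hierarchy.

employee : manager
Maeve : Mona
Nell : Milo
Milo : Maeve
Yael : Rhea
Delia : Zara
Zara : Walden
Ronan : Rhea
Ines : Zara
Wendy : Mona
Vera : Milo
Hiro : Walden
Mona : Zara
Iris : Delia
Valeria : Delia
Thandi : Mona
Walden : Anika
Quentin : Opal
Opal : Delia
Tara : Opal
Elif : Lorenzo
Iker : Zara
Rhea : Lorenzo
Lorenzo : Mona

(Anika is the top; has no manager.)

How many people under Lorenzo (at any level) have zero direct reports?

The people in Lorenzo's organization with no one reporting to them are Elif, Ronan, Yael. That is 3.

3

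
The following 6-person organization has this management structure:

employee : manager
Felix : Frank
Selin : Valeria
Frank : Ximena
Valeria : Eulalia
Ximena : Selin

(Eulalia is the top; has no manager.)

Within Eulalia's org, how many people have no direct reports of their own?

The only person in Eulalia's organization with no one reporting to them is Felix. That is 1.

1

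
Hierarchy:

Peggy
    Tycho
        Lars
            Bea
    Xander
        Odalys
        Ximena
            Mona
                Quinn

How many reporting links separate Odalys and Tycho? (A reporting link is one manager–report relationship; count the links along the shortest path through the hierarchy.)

Odalys is 2 levels below Peggy, and Tycho is 1 level below Peggy (their lowest common manager). The shortest path runs up from Odalys to Peggy and back down to Tycho: 2 + 1 = 3 links.

3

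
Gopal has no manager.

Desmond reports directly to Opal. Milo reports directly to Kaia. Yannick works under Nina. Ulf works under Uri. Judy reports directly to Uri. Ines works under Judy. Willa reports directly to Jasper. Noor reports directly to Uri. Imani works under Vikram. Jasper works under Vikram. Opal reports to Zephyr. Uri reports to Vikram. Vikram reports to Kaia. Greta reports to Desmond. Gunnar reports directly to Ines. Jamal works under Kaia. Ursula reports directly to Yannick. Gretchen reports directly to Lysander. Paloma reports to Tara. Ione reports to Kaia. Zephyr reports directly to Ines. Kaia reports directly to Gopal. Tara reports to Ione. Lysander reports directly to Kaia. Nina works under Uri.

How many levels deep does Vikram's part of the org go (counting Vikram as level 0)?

7

The longest chain under Vikram runs Vikram → Uri → Judy → Ines → Zephyr → Opal → Desmond → Greta, which is 7 levels below Vikram.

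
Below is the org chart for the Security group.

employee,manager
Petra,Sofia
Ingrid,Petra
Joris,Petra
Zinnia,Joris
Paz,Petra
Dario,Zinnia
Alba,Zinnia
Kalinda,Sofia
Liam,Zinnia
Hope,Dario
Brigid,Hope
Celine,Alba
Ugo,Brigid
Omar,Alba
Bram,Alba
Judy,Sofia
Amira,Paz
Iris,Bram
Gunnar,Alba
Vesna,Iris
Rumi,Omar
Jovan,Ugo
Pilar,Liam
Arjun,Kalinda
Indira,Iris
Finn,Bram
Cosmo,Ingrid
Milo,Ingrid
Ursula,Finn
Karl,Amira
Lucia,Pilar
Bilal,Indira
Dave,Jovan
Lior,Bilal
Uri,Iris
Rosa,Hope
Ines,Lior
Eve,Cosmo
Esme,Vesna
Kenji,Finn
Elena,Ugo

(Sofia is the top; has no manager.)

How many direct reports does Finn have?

Finn directly manages Ursula, Kenji. That is 2 direct reports.

2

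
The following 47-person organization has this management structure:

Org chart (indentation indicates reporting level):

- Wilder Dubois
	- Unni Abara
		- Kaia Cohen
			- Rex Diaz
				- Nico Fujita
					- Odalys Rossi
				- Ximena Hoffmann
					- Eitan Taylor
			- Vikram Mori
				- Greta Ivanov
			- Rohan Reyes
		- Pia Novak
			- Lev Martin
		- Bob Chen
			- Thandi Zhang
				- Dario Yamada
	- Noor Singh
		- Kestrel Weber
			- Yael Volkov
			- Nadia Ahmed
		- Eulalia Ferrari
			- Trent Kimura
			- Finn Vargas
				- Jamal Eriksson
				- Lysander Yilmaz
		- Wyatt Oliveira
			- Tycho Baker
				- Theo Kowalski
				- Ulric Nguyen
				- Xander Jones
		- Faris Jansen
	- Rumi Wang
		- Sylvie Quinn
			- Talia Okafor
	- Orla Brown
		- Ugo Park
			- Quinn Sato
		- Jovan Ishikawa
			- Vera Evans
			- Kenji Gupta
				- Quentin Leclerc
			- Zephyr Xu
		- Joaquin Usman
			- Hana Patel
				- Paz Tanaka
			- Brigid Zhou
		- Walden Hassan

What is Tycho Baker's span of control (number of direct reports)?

Tycho Baker directly manages Theo Kowalski, Ulric Nguyen, Xander Jones. That is 3 direct reports.

3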